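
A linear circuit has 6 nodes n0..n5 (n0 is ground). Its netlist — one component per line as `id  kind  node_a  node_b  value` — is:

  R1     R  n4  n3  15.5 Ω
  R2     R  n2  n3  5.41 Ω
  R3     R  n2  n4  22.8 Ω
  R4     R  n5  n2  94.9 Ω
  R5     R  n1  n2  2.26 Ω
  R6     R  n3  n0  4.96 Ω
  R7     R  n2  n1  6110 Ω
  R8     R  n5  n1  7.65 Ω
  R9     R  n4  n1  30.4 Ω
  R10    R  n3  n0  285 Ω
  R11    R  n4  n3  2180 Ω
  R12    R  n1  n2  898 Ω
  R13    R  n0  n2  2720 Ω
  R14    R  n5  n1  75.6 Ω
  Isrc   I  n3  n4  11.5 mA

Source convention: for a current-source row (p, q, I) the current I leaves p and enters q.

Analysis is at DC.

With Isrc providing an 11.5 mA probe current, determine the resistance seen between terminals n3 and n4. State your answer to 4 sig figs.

R_eq = 8.466 Ω

Element admittances at DC:
  Y(R1) = 0.06452 S between n4,n3
  Y(R2) = 0.1848 S between n2,n3
  Y(R3) = 0.04386 S between n2,n4
  Y(R4) = 0.01054 S between n5,n2
  Y(R5) = 0.4425 S between n1,n2
  Y(R6) = 0.2016 S between n3,n0
  Y(R7) = 0.0001637 S between n2,n1
  Y(R8) = 0.1307 S between n5,n1
  Y(R9) = 0.03289 S between n4,n1
  Y(R10) = 0.003509 S between n3,n0
  Y(R11) = 0.0004587 S between n4,n3
  Y(R12) = 0.001114 S between n1,n2
  Y(R13) = 0.0003676 S between n0,n2
  Y(R14) = 0.01323 S between n5,n1
  Isrc: injects 0.0115 A into n4 (from n3)
Assemble and solve the 5×5 MNA system:
  V(n1)=0.03258  V(n2)=0.02789  V(n3)=-4.998e-05  V(n4)=0.09731  V(n5)=0.03226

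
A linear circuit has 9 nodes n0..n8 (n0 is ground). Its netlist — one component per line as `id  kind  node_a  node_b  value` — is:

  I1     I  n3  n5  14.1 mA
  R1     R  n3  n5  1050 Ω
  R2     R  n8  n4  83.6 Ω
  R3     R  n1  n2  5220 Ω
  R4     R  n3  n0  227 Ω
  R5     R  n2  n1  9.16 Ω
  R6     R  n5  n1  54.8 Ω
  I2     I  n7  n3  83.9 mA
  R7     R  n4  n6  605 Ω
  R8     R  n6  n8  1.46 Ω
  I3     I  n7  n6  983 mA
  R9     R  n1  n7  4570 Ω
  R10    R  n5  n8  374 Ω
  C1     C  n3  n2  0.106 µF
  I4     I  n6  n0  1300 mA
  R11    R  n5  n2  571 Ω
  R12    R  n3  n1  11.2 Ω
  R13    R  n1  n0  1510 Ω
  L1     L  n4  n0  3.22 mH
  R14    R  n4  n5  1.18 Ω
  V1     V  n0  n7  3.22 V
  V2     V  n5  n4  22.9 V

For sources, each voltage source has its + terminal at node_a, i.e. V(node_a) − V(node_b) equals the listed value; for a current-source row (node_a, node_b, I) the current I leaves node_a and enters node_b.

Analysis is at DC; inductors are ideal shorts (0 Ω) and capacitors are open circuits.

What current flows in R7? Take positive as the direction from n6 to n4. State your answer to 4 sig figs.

Apply KCL at each of the 8 non-ground nodes and solve the resulting linear system.
Node n1: branches {R3, R5, R6, R9, R12, R13} → V_1 = 20.96
Node n2: branches {R3, R5, C1, R11} → V_2 = 20.99
Node n3: branches {I1, R1, R4, I2, C1, R12} → V_3 = 20.74
Node n4: branches {R2, R7, L1, R14, V2} → V_4 = 0.000
Node n5: branches {I1, R1, R6, R10, R11, R14, V2} → V_5 = 22.90
Node n6: branches {R7, R8, I3, I4} → V_6 = -16.08
Node n7: branches {I2, I3, R9, V1} → V_7 = -3.220
Node n8: branches {R2, R8, R10} → V_8 = -15.66
Source currents: i(L1)=-0.3437, i(V1)=1.062, i(V2)=-19.54

-0.02658 A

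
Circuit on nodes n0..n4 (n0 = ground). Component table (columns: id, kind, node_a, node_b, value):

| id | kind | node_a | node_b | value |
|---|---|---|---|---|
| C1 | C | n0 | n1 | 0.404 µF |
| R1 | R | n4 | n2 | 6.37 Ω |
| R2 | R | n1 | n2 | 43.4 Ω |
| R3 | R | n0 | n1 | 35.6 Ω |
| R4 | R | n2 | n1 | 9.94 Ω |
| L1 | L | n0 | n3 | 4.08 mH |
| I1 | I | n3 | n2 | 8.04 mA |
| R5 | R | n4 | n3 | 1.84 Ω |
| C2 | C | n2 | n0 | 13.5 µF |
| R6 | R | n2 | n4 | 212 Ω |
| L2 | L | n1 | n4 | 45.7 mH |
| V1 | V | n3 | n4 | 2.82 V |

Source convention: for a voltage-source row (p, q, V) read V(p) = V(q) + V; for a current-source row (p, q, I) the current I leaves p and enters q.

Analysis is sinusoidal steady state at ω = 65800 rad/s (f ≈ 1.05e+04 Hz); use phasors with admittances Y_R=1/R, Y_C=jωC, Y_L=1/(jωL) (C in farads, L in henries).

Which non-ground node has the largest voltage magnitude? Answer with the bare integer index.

3

Apply KCL at each of the 4 non-ground nodes and solve the resulting linear system.
Node n1: branches {C1, R2, R3, R4, L2} → V_1 = 0.009263-0.001031j
Node n2: branches {R1, R2, R4, I1, C2, R6} → V_2 = 0.01141+0.0005944j
Node n3: branches {L1, I1, R5, V1} → V_3 = 2.780+0.06453j
Node n4: branches {R1, R5, R6, L2, V1} → V_4 = -0.03993+0.06453j
Source currents: i(V1)=-1.541+0.01036j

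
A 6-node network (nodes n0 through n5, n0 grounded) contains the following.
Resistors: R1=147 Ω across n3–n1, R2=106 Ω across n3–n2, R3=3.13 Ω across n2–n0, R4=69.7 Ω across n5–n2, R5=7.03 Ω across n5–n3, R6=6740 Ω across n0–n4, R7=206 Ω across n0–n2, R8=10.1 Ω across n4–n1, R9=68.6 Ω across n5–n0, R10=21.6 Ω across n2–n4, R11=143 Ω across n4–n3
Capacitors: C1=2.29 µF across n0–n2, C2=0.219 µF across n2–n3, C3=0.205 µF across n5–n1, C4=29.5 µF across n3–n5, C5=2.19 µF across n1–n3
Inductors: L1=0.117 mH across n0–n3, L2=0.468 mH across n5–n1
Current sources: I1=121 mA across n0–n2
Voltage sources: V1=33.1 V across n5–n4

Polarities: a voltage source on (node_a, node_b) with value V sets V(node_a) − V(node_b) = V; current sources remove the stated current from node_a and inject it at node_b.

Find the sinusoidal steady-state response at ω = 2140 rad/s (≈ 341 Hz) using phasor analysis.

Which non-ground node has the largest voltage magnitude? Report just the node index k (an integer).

Apply KCL at each of the 5 non-ground nodes and solve the resulting linear system.
Node n1: branches {R1, L2, C3, R8, C5} → V_1 = 5.995-4.983j
Node n2: branches {C1, R2, R3, R4, C2, I1, R7, R10} → V_2 = -2.609-0.2156j
Node n3: branches {R1, R2, L1, R5, C2, C4, C5, R11} → V_3 = -0.02686+0.2198j
Node n4: branches {R6, R8, R10, R11, V1} → V_4 = -26.77-1.667j
Node n5: branches {R4, R5, L2, C3, C4, R9, V1} → V_5 = 6.331-1.667j
Source currents: i(V1)=-4.553+0.2476j

4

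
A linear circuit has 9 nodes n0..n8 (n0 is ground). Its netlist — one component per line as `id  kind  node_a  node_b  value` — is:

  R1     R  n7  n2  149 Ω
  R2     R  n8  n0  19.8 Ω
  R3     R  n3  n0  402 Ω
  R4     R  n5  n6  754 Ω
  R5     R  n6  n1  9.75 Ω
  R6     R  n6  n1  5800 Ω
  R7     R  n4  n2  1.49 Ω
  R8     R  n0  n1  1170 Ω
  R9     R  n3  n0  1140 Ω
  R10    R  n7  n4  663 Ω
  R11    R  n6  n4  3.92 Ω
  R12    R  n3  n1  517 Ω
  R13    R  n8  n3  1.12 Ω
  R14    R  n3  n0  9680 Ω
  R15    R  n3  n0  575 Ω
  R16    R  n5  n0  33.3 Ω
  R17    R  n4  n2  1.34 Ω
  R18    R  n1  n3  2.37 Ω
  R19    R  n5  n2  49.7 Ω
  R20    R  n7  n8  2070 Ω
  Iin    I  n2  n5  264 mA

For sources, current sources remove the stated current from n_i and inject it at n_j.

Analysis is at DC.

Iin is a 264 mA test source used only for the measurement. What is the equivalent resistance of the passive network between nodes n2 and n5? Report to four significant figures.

Element admittances at DC:
  Y(R1) = 0.006711 S between n7,n2
  Y(R2) = 0.05051 S between n8,n0
  Y(R3) = 0.002488 S between n3,n0
  Y(R4) = 0.001326 S between n5,n6
  Y(R5) = 0.1026 S between n6,n1
  Y(R6) = 0.0001724 S between n6,n1
  Y(R7) = 0.6711 S between n4,n2
  Y(R8) = 0.0008547 S between n0,n1
  Y(R9) = 0.0008772 S between n3,n0
  Y(R10) = 0.001508 S between n7,n4
  Y(R11) = 0.2551 S between n6,n4
  Y(R12) = 0.001934 S between n3,n1
  Y(R13) = 0.8929 S between n8,n3
  Y(R14) = 0.0001033 S between n3,n0
  Y(R15) = 0.001739 S between n3,n0
  Y(R16) = 0.03003 S between n5,n0
  Y(R17) = 0.7463 S between n4,n2
  Y(R18) = 0.4219 S between n1,n3
  Y(R19) = 0.02012 S between n5,n2
  Y(R20) = 0.0004831 S between n7,n8
  Iin: injects 0.264 A into n5 (from n2)
Assemble and solve the 8×8 MNA system:
  V(n1)=-2.227  V(n2)=-3.793  V(n3)=-1.981  V(n4)=-3.711  V(n5)=3.562  V(n6)=-3.260  V(n7)=-3.672  V(n8)=-1.876

R_eq = 27.86 Ω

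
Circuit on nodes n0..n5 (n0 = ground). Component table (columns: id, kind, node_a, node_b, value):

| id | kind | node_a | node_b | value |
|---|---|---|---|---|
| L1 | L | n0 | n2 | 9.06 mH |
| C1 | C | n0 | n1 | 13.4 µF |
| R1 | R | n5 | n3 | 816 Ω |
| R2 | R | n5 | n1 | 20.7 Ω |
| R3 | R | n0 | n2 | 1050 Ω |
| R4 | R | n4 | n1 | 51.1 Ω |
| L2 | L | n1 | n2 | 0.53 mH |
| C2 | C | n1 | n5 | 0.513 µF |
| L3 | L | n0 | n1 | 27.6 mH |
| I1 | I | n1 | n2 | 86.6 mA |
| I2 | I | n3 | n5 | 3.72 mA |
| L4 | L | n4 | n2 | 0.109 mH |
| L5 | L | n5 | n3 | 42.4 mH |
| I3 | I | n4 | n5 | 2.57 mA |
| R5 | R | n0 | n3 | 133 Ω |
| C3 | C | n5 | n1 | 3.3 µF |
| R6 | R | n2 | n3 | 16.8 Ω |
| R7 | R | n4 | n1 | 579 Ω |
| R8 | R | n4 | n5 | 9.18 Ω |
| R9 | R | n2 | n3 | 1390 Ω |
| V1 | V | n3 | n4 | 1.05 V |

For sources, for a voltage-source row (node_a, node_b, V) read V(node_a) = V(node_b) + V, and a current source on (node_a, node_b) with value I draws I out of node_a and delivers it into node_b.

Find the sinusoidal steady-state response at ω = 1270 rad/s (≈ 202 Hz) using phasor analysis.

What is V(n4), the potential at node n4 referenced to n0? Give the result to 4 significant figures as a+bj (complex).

Apply KCL at each of the 5 non-ground nodes and solve the resulting linear system.
Node n1: branches {C1, R2, R4, L2, C2, L3, I1, C3, R7} → V_1 = -0.005294-0.1282j
Node n2: branches {L1, R3, L2, I1, L4, R6, R9} → V_2 = -0.007312-0.07309j
Node n3: branches {R1, I2, L5, R5, R6, R9, V1} → V_3 = 1.042-0.08337j
Node n4: branches {R4, L4, I3, R7, R8, V1} → V_4 = -0.007891-0.08337j
Node n5: branches {R1, R2, C2, I2, L5, I3, C3, R8} → V_5 = 0.05346-0.2147j
Source currents: i(V1)=-0.07843+0.01945j

-0.007891-0.08337j V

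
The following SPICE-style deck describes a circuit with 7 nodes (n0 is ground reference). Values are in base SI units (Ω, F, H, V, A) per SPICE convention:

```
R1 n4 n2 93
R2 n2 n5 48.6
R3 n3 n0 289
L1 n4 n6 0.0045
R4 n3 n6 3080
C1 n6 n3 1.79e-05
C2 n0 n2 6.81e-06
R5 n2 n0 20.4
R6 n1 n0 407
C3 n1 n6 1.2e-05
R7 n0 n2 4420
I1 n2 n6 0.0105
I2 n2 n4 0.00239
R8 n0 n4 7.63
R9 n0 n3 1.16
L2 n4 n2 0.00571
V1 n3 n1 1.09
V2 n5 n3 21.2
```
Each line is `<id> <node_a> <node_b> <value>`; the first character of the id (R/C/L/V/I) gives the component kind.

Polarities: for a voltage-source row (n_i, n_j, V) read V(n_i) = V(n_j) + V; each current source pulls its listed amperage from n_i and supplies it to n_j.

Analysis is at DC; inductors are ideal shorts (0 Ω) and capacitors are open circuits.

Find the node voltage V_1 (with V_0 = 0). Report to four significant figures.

-1.528 V

MNA unknowns: 6 node voltages V₁..V_6 plus 4 source currents (L1, L2, V1, V2)
R1: Y=0.01075 on G[4,2]
R2: Y=0.02058 on G[2,5]
R3: Y=0.003460 on G[3,0]
L1: row V4−V6=0, i_L1 at 4,6
R4: Y=0.0003247 on G[3,6]
C1: Y=0.000 on G[6,3]
C2: Y=0.000 on G[0,2]
R5: Y=0.04902 on G[2,0]
R6: Y=0.002457 on G[1,0]
C3: Y=0.000 on G[1,6]
R7: Y=0.0002262 on G[0,2]
I1: z[2]−=0.0105, z[6]+=0.0105
I2: z[2]−=0.00239, z[4]+=0.00239
R8: Y=0.1311 on G[0,4]
R9: Y=0.8621 on G[0,3]
L2: row V4−V2=0, i_L2 at 4,2
V1: row V3−V1=1.09, i_V1 at 3,1
V2: row V5−V3=21.2, i_V2 at 5,3
solve → V1=-1.528, V2=2.122, V3=-0.4378, V4=2.122, V5=20.76, V6=2.122
aux → i_L1=-0.009669, i_L2=-0.2661, i_V1=-0.003754, i_V2=-0.3835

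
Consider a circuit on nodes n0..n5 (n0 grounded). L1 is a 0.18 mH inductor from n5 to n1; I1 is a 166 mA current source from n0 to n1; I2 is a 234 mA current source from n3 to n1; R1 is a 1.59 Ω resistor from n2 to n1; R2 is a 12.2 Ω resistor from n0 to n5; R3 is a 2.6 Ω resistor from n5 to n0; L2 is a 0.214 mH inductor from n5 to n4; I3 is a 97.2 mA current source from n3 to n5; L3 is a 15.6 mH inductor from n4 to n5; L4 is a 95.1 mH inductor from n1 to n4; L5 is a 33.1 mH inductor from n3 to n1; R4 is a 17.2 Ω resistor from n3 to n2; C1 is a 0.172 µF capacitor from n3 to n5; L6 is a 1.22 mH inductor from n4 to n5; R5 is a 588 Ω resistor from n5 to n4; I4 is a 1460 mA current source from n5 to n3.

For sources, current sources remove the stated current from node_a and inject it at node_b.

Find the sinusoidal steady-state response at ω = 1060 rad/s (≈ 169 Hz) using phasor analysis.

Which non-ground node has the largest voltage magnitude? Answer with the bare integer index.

3

MNA unknowns: 5 node voltages V₁..V_5
L1: Y=0.000-5.241j on G[5,1]
I1: z[0]−=0.166, z[1]+=0.166
I2: z[3]−=0.234, z[1]+=0.234
R1: Y=0.6289+0.000j on G[2,1]
R2: Y=0.08197+0.000j on G[0,5]
R3: Y=0.3846+0.000j on G[5,0]
L2: Y=0.000-4.408j on G[5,4]
I3: z[3]−=0.0972, z[5]+=0.0972
L3: Y=0.000-0.06047j on G[4,5]
L4: Y=0.000-0.009920j on G[1,4]
L5: Y=0.000-0.02850j on G[3,1]
R4: Y=0.05814+0.000j on G[3,2]
C1: Y=0.000+0.0001823j on G[3,5]
L6: Y=0.000-0.7733j on G[4,5]
R5: Y=0.001701+0.000j on G[5,4]
I4: z[5]−=1.46, z[3]+=1.46
solve → V1=0.3564+0.2915j, V2=1.755+1.036j, V3=16.89+9.088j, V4=0.3558+0.0005505j, V5=0.3558+0.000j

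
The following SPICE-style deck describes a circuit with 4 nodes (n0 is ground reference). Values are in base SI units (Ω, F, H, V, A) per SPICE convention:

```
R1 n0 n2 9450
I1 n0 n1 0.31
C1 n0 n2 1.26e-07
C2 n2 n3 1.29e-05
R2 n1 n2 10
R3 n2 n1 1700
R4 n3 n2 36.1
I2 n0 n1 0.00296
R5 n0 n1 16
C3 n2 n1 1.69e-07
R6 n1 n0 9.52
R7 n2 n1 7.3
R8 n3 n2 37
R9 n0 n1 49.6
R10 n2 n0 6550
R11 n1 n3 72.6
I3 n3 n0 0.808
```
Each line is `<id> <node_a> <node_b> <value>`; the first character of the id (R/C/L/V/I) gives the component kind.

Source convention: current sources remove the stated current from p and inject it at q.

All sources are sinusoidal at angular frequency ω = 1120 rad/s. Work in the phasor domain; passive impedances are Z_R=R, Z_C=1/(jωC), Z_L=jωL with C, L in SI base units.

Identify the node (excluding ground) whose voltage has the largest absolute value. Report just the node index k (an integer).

3

MNA unknowns: 3 node voltages V₁..V_3
R1: Y=0.0001058+0.000j on G[0,2]
I1: z[0]−=0.31, z[1]+=0.31
C1: Y=0.000+0.0001411j on G[0,2]
C2: Y=0.000+0.01445j on G[2,3]
R2: Y=0.1000+0.000j on G[1,2]
R3: Y=0.0005882+0.000j on G[2,1]
R4: Y=0.02770+0.000j on G[3,2]
I2: z[0]−=0.00296, z[1]+=0.00296
R5: Y=0.06250+0.000j on G[0,1]
C3: Y=0.000+0.0001893j on G[2,1]
R6: Y=0.1050+0.000j on G[1,0]
R7: Y=0.1370+0.000j on G[2,1]
R8: Y=0.02703+0.000j on G[3,2]
R9: Y=0.02016+0.000j on G[0,1]
R10: Y=0.0001527+0.000j on G[2,0]
R11: Y=0.01377+0.000j on G[1,3]
I3: z[3]−=0.808, z[0]+=0.808
solve → V1=-2.630+0.004107j, V2=-5.249-0.1168j, V3=-16.03+2.182j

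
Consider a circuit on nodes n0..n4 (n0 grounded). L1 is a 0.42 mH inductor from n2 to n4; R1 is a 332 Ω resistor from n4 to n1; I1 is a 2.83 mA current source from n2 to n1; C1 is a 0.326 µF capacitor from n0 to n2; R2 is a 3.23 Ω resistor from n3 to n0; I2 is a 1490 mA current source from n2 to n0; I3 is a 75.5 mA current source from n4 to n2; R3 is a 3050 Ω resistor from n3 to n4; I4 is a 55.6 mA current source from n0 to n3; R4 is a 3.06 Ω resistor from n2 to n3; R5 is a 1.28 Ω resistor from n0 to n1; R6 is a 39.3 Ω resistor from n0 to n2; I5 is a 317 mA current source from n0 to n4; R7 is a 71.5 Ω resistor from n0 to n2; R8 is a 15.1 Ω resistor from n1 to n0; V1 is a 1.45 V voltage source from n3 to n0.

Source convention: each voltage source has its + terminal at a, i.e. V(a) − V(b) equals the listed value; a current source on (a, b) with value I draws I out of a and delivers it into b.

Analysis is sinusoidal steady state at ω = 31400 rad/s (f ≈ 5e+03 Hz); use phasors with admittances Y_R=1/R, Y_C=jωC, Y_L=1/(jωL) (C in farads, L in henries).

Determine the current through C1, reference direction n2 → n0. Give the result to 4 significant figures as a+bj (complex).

-0.0002370-0.01944j A

Apply KCL at each of the 4 non-ground nodes and solve the resulting linear system.
Node n1: branches {R1, I1, R5, R8} → V_1 = -0.002886+0.01166j
Node n2: branches {L1, I1, C1, I2, I3, R4, R6, R7} → V_2 = -1.899+0.02315j
Node n3: branches {R2, R3, I4, R4, V1} → V_3 = 1.450+0.000j
Node n4: branches {L1, R1, I3, R3, I5} → V_4 = -1.754+3.291j
Source currents: i(V1)=-1.489+0.008645j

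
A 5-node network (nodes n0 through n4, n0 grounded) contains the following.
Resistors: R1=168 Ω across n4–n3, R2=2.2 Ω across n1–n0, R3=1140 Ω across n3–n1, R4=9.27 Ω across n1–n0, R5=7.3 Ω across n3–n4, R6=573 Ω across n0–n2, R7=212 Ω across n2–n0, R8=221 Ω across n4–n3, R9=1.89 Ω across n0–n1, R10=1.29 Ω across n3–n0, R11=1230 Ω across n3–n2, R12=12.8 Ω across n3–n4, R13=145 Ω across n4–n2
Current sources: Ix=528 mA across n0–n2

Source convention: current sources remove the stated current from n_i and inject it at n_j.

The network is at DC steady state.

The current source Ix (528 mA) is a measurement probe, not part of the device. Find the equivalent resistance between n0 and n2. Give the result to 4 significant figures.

R_eq = 71.97 Ω

MNA unknowns: 4 node voltages V₁..V_4
R1: Y=0.005952 on G[4,3]
R2: Y=0.4545 on G[1,0]
R3: Y=0.0008772 on G[3,1]
R4: Y=0.1079 on G[1,0]
R5: Y=0.1370 on G[3,4]
R6: Y=0.001745 on G[0,2]
R7: Y=0.004717 on G[2,0]
R8: Y=0.004525 on G[4,3]
R9: Y=0.5291 on G[0,1]
R10: Y=0.7752 on G[3,0]
R11: Y=0.0008130 on G[3,2]
R12: Y=0.07812 on G[3,4]
R13: Y=0.006897 on G[4,2]
Ix: z[0]−=0.528, z[2]+=0.528
solve → V1=0.0002922, V2=38.00, V3=0.3639, V4=1.480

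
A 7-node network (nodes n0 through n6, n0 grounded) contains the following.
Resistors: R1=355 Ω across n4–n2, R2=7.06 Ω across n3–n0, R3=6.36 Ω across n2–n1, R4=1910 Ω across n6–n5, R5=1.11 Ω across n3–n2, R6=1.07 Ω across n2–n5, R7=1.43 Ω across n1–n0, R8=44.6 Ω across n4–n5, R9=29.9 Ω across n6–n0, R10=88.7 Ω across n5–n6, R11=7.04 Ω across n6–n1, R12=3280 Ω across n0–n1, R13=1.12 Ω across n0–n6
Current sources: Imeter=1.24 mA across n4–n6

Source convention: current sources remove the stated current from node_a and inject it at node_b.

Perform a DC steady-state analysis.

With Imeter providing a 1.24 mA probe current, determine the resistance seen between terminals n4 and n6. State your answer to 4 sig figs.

Apply KCL at each of the 6 non-ground nodes and solve the resulting linear system.
Node n1: branches {R3, R7, R11, R12} → V_1 = -0.0005597
Node n2: branches {R1, R3, R5, R6} → V_2 = -0.004472
Node n3: branches {R2, R5} → V_3 = -0.003864
Node n4: branches {R1, R8, Imeter} → V_4 = -0.05457
Node n5: branches {R4, R6, R8, R10} → V_5 = -0.005564
Node n6: branches {R4, R9, R10, R11, R13, Imeter} → V_6 = 0.001014

R_eq = 44.83 Ω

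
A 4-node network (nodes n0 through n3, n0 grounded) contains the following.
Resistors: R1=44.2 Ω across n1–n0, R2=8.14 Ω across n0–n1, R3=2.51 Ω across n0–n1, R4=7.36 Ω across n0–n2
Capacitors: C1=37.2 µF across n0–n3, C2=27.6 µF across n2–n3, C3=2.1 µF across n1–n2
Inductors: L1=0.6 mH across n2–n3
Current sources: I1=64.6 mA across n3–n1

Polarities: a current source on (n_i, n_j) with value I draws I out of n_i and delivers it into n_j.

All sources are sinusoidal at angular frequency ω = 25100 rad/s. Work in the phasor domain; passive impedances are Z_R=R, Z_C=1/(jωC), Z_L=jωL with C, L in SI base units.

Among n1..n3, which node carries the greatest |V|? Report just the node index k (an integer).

1

Element admittances at ω=25100 rad/s:
  Y(R1) = 0.02262+0.000j S between n1,n0
  Y(C1) = 0.000+0.9337j S between n0,n3
  Y(L1) = 0.000-0.06640j S between n2,n3
  Y(R2) = 0.1229+0.000j S between n0,n1
  Y(C2) = 0.000+0.6928j S between n2,n3
  Y(R3) = 0.3984+0.000j S between n0,n1
  Y(R4) = 0.1359+0.000j S between n0,n2
  Y(C3) = 0.000+0.05271j S between n1,n2
  I1: injects 0.0646 A into n1 (from n3)
Assemble and solve the 3×3 MNA system:
  V(n1)=0.1121-0.01130j  V(n2)=-0.004555+0.05782j  V(n3)=-0.001829+0.06462j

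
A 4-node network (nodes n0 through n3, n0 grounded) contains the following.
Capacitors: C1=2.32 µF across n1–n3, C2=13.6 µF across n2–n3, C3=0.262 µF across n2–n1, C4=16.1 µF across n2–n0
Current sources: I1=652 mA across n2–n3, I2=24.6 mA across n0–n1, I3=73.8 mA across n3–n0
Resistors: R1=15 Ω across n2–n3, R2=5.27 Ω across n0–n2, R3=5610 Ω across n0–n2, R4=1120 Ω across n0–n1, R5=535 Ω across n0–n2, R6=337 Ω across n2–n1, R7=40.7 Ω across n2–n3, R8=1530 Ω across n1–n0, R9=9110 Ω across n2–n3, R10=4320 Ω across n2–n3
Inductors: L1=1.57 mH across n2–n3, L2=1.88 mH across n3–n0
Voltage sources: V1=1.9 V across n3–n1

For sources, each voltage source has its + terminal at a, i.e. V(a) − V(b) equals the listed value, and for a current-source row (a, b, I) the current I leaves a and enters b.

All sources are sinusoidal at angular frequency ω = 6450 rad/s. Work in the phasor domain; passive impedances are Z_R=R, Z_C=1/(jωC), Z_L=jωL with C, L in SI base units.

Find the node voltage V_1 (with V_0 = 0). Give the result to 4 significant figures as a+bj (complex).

0.2104+3.552j V

Element admittances at ω=6450 rad/s:
  Y(C1) = 0.000+0.01496j S between n1,n3
  Y(C2) = 0.000+0.08772j S between n2,n3
  I1: injects 0.652 A into n3 (from n2)
  Y(R1) = 0.06667+0.000j S between n2,n3
  Y(R2) = 0.1898+0.000j S between n0,n2
  Y(R3) = 0.0001783+0.000j S between n0,n2
  Y(R4) = 0.0008929+0.000j S between n0,n1
  Y(R5) = 0.001869+0.000j S between n0,n2
  I2: injects 0.0246 A into n1 (from n0)
  I3: injects 0.0738 A into n0 (from n3)
  Y(C3) = 0.000+0.001690j S between n2,n1
  Y(R6) = 0.002967+0.000j S between n2,n1
  Y(L1) = 0.000-0.09875j S between n2,n3
  Y(R7) = 0.02457+0.000j S between n2,n3
  Y(R8) = 0.0006536+0.000j S between n1,n0
  Y(R9) = 0.0001098+0.000j S between n2,n3
  Y(R10) = 0.0002315+0.000j S between n2,n3
  Y(L2) = 0.000-0.08247j S between n3,n0
  Y(C4) = 0.000+0.1038j S between n2,n0
  V1: constraint V(n3)−V(n1) = 1.9
Assemble and solve the 4×4 MNA system:
  V(n1)=0.2104+3.552j  V(n2)=-1.013+1.427j  V(n3)=2.110+3.552j
  i(V1)=-0.02424-0.01456j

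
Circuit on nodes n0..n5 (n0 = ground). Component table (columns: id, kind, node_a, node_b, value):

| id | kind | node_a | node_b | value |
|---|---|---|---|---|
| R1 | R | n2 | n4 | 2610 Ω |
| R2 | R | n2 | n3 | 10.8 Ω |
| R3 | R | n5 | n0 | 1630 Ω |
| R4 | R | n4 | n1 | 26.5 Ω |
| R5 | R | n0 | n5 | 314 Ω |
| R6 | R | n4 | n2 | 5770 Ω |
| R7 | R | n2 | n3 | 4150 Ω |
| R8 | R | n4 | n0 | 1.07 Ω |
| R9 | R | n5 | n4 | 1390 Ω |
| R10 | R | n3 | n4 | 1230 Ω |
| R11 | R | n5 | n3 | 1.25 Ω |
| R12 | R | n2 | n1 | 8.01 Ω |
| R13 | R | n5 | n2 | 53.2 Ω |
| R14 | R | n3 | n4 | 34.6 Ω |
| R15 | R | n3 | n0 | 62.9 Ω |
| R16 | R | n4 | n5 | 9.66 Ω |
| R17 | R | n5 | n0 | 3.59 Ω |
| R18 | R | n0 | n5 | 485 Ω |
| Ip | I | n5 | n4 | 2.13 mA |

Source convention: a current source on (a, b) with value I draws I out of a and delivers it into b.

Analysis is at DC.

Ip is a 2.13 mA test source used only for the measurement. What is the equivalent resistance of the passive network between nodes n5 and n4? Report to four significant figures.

MNA unknowns: 5 node voltages V₁..V_5
R1: Y=0.0003831 on G[2,4]
R2: Y=0.09259 on G[2,3]
R3: Y=0.0006135 on G[5,0]
R4: Y=0.03774 on G[4,1]
R5: Y=0.003185 on G[0,5]
R6: Y=0.0001733 on G[4,2]
R7: Y=0.0002410 on G[2,3]
R8: Y=0.9346 on G[4,0]
R9: Y=0.0007194 on G[5,4]
R10: Y=0.0008130 on G[3,4]
R11: Y=0.8000 on G[5,3]
R12: Y=0.1248 on G[2,1]
R13: Y=0.01880 on G[5,2]
R14: Y=0.02890 on G[3,4]
R15: Y=0.01590 on G[3,0]
R16: Y=0.1035 on G[4,5]
R17: Y=0.2786 on G[5,0]
R18: Y=0.002062 on G[0,5]
Ip: z[5]−=0.00213, z[4]+=0.00213
solve → V1=-0.001847, V2=-0.002815, V3=-0.003853, V4=0.001357, V5=-0.004244

R_eq = 2.629 Ω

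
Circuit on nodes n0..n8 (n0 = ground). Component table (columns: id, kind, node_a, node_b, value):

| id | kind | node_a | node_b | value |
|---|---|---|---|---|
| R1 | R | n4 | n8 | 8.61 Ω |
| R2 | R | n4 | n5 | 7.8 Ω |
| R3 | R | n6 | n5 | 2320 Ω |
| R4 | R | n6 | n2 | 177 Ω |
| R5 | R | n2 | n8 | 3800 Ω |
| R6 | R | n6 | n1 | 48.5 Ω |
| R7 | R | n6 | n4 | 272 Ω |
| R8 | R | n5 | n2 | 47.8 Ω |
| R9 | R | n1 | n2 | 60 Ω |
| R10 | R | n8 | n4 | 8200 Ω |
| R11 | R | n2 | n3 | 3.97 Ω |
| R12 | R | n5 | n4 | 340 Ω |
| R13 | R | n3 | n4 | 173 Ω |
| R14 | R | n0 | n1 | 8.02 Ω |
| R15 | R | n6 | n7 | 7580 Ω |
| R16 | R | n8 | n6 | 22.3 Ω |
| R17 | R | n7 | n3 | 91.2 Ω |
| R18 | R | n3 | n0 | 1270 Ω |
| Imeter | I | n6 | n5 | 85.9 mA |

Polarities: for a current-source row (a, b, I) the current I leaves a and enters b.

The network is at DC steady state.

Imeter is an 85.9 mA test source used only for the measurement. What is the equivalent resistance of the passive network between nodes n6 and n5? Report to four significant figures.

R_eq = 26.51 Ω

Apply KCL at each of the 8 non-ground nodes and solve the resulting linear system.
Node n1: branches {R6, R9, R14} → V_1 = -0.004724
Node n2: branches {R4, R5, R8, R9, R11} → V_2 = 0.7421
Node n3: branches {R11, R13, R17, R18} → V_3 = 0.7480
Node n4: branches {R1, R2, R7, R10, R12, R13} → V_4 = 1.136
Node n5: branches {R2, R3, R8, R12, Imeter} → V_5 = 1.640
Node n6: branches {R3, R4, R6, R7, R15, R16, Imeter} → V_6 = -0.6370
Node n7: branches {R15, R17} → V_7 = 0.7315
Node n8: branches {R1, R5, R10, R16} → V_8 = 0.6428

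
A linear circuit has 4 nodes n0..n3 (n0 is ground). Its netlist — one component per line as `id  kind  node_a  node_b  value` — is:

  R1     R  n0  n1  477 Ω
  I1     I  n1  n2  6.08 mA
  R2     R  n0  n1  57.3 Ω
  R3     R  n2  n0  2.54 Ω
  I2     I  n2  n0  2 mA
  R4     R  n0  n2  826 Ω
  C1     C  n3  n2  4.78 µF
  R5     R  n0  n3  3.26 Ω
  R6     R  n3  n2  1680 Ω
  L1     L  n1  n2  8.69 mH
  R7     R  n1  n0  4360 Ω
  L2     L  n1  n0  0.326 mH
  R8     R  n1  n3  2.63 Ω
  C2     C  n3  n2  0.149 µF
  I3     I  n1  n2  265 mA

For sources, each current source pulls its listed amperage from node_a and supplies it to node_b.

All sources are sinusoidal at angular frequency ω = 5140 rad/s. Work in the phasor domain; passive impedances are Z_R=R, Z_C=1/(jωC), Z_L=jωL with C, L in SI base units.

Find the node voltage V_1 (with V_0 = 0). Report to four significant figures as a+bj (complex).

-0.1170-0.4061j V

Element admittances at ω=5140 rad/s:
  Y(R1) = 0.002096+0.000j S between n0,n1
  I1: injects 0.00608 A into n2 (from n1)
  Y(R2) = 0.01745+0.000j S between n0,n1
  Y(R3) = 0.3937+0.000j S between n2,n0
  I2: injects 0.002 A into n0 (from n2)
  Y(R4) = 0.001211+0.000j S between n0,n2
  Y(C1) = 0.000+0.02457j S between n3,n2
  Y(R5) = 0.3067+0.000j S between n0,n3
  Y(R6) = 0.0005952+0.000j S between n3,n2
  Y(L1) = 0.000-0.02239j S between n1,n2
  Y(R7) = 0.0002294+0.000j S between n1,n0
  Y(L2) = 0.000-0.5968j S between n1,n0
  Y(R8) = 0.3802+0.000j S between n1,n3
  Y(C2) = 0.000+0.0007659j S between n3,n2
  I3: injects 0.265 A into n2 (from n1)
Assemble and solve the 3×3 MNA system:
  V(n1)=-0.1170-0.4061j  V(n2)=0.6699-0.003231j  V(n3)=-0.07127-0.1973j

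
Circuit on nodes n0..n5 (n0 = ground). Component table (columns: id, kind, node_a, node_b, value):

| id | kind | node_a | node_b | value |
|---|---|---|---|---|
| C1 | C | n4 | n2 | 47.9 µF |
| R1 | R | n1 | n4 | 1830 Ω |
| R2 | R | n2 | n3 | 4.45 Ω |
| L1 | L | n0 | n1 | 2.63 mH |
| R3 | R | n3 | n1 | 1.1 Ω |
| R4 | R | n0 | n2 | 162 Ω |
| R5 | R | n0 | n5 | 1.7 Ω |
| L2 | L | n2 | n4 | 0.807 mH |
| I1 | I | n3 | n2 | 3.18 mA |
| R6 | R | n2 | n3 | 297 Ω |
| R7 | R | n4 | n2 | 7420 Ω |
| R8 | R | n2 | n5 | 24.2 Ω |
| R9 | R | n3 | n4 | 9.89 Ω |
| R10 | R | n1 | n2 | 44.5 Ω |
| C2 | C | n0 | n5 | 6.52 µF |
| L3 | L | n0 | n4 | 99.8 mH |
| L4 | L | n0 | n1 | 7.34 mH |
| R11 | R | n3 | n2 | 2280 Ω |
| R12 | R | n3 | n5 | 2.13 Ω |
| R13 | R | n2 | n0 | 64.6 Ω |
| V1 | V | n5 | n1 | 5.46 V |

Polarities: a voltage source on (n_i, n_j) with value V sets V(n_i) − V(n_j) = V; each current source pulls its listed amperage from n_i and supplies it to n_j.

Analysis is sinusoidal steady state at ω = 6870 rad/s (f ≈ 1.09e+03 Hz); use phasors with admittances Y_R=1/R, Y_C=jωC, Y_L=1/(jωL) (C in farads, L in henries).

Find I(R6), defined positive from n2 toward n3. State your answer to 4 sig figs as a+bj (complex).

Element admittances at ω=6870 rad/s:
  Y(C1) = 0.000+0.3291j S between n4,n2
  Y(R1) = 0.0005464+0.000j S between n1,n4
  Y(R2) = 0.2247+0.000j S between n2,n3
  Y(L1) = 0.000-0.05535j S between n0,n1
  Y(R3) = 0.9091+0.000j S between n3,n1
  Y(R4) = 0.006173+0.000j S between n0,n2
  Y(R5) = 0.5882+0.000j S between n0,n5
  Y(L2) = 0.000-0.1804j S between n2,n4
  I1: injects 0.00318 A into n2 (from n3)
  Y(R6) = 0.003367+0.000j S between n2,n3
  Y(R7) = 0.0001348+0.000j S between n4,n2
  Y(R8) = 0.04132+0.000j S between n2,n5
  Y(R9) = 0.1011+0.000j S between n3,n4
  Y(R10) = 0.02247+0.000j S between n1,n2
  Y(C2) = 0.000+0.04479j S between n0,n5
  Y(L3) = 0.000-0.001459j S between n0,n4
  Y(L4) = 0.000-0.01983j S between n0,n1
  Y(R11) = 0.0004386+0.000j S between n3,n2
  Y(R12) = 0.4695+0.000j S between n3,n5
  Y(R13) = 0.01548+0.000j S between n2,n0
  V1: constraint V(n5)−V(n1) = 5.46
Assemble and solve the 6×6 MNA system:
  V(n1)=-5.317-0.6725j  V(n2)=-2.899-0.6933j  V(n3)=-3.361-0.6639j  V(n4)=-3.054-0.4810j  V(n5)=0.1426-0.6725j
  i(V1)=-1.885+0.3923j

0.001557-9.893e-05j A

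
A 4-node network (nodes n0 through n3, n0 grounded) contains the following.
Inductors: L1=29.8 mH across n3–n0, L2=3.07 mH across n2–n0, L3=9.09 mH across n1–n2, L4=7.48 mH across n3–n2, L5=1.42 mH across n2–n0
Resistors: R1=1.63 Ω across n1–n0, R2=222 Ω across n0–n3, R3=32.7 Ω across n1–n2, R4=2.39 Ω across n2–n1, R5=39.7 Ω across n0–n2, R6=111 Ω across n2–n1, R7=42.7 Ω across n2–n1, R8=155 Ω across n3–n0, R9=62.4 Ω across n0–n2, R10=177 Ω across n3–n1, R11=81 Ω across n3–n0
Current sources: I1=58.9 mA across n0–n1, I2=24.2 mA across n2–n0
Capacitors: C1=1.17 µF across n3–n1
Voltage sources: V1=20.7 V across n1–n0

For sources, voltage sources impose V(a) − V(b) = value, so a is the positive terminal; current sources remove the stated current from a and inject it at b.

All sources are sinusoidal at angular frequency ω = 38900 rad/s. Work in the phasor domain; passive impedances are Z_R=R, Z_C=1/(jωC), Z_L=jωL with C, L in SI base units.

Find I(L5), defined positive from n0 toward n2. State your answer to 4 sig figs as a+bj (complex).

-0.01768+0.3442j A

MNA unknowns: 3 node voltages V₁..V_3 plus 1 source current (V1)
L1: Y=0.000-0.0008626j on G[3,0]
R1: Y=0.6135+0.000j on G[1,0]
I1: z[0]−=0.0589, z[1]+=0.0589
R2: Y=0.004505+0.000j on G[0,3]
I2: z[2]−=0.0242, z[0]+=0.0242
R3: Y=0.03058+0.000j on G[1,2]
L2: Y=0.000-0.008374j on G[2,0]
R4: Y=0.4184+0.000j on G[2,1]
L3: Y=0.000-0.002828j on G[1,2]
R5: Y=0.02519+0.000j on G[0,2]
R6: Y=0.009009+0.000j on G[2,1]
R7: Y=0.02342+0.000j on G[2,1]
L4: Y=0.000-0.003437j on G[3,2]
R8: Y=0.006452+0.000j on G[3,0]
L5: Y=0.000-0.01810j on G[2,0]
C1: Y=0.000+0.04551j on G[3,1]
R9: Y=0.01603+0.000j on G[0,2]
R10: Y=0.005650+0.000j on G[3,1]
R11: Y=0.01235+0.000j on G[3,0]
V1: row V1−V0=20.7, i_V1 at 1,0
solve → V1=20.70+0.000j, V2=19.01+0.9764j, V3=15.62+8.052j
aux → i_V1=-13.85+0.2890j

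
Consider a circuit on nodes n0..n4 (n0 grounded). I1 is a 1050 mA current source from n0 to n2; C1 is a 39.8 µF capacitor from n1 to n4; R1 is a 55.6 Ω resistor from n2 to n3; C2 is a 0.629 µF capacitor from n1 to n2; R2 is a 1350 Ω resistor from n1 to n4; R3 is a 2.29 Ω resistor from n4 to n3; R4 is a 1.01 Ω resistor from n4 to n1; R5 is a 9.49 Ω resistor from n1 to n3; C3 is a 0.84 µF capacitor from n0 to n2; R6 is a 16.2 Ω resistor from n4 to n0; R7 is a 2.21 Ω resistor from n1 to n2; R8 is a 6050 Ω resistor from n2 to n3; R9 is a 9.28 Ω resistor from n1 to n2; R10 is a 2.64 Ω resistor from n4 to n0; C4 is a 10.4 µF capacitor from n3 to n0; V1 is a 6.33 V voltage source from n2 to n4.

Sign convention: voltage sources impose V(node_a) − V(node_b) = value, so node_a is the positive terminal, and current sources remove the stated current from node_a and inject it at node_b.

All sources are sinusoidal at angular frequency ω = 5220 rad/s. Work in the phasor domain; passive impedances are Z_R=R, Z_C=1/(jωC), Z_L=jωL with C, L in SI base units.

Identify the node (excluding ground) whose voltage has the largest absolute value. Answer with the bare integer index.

2

Apply KCL at each of the 4 non-ground nodes and solve the resulting linear system.
Node n1: branches {C1, C2, R2, R4, R5, R7, R9} → V_1 = 4.425-0.7140j
Node n2: branches {I1, R1, C2, C3, R7, R8, R9, V1} → V_2 = 8.616-0.4332j
Node n3: branches {R1, R3, R5, R8, C4} → V_3 = 2.820-0.7593j
Node n4: branches {C1, R2, R3, R4, R6, R10, V1} → V_4 = 2.286-0.4332j
Source currents: i(V1)=-1.404-0.2147j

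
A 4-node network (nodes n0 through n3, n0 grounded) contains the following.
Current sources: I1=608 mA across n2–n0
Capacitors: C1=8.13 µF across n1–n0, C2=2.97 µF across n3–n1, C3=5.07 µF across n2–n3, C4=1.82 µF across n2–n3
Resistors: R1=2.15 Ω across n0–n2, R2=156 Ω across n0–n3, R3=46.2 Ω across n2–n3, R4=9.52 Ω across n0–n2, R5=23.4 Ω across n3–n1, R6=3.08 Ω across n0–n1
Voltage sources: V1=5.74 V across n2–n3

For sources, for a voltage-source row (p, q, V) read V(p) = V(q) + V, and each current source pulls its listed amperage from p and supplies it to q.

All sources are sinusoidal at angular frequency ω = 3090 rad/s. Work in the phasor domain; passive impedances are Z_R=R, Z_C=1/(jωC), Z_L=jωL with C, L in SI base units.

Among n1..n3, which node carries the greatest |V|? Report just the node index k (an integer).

3

MNA unknowns: 3 node voltages V₁..V_3 plus 1 source current (V1)
I1: z[2]−=0.608, z[0]+=0.608
C1: Y=0.000+0.02512j on G[1,0]
R1: Y=0.4651+0.000j on G[0,2]
R2: Y=0.006410+0.000j on G[0,3]
R3: Y=0.02165+0.000j on G[2,3]
C2: Y=0.000+0.009177j on G[3,1]
R4: Y=0.1050+0.000j on G[0,2]
C3: Y=0.000+0.01567j on G[2,3]
R5: Y=0.04274+0.000j on G[3,1]
R6: Y=0.3247+0.000j on G[0,1]
C4: Y=0.000+0.005624j on G[2,3]
V1: row V2−V3=5.74, i_V1 at 2,3
solve → V1=-0.7439-0.07933j, V2=-0.5753+0.07709j, V3=-6.315+0.07709j
aux → i_V1=-0.4043-0.1662j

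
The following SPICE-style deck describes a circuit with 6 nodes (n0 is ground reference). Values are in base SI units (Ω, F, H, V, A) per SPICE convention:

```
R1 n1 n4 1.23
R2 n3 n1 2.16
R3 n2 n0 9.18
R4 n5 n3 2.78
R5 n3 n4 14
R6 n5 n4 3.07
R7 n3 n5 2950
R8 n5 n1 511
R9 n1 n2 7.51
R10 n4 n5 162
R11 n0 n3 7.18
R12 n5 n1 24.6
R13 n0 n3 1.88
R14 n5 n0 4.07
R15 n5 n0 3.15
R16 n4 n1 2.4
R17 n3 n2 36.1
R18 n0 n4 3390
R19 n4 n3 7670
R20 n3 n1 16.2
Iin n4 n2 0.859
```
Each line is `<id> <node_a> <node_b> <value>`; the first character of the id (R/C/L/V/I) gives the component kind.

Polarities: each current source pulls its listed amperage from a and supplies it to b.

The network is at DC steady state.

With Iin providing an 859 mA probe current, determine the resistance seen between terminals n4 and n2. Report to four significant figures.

MNA unknowns: 5 node voltages V₁..V_5
R1: Y=0.8130 on G[1,4]
R2: Y=0.4630 on G[3,1]
R3: Y=0.1089 on G[2,0]
R4: Y=0.3597 on G[5,3]
R5: Y=0.07143 on G[3,4]
R6: Y=0.3257 on G[5,4]
R7: Y=0.0003390 on G[3,5]
R8: Y=0.001957 on G[5,1]
R9: Y=0.1332 on G[1,2]
R10: Y=0.006173 on G[4,5]
R11: Y=0.1393 on G[0,3]
R12: Y=0.04065 on G[5,1]
R13: Y=0.5319 on G[0,3]
R14: Y=0.2457 on G[5,0]
R15: Y=0.3175 on G[5,0]
R16: Y=0.4167 on G[4,1]
R17: Y=0.02770 on G[3,2]
R18: Y=0.0002950 on G[0,4]
R19: Y=0.0001304 on G[4,3]
R20: Y=0.06173 on G[3,1]
Iin: z[4]−=0.859, z[2]+=0.859
solve → V1=-0.4681, V2=2.931, V3=-0.2094, V4=-0.9519, V5=-0.3169

R_eq = 4.521 Ω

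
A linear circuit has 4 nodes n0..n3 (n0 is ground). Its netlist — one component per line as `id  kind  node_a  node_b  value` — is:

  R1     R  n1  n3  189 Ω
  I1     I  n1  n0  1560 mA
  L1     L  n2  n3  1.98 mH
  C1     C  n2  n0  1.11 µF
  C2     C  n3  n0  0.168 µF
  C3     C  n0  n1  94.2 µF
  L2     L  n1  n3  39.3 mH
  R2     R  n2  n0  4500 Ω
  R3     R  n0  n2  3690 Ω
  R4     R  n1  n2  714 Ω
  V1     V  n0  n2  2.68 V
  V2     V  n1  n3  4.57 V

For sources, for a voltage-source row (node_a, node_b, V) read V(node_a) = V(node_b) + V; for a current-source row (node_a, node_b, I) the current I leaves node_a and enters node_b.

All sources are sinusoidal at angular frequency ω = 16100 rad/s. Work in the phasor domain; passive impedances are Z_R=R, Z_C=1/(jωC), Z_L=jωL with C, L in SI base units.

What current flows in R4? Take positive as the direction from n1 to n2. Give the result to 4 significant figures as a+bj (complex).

0.003708+0.001472j A

MNA unknowns: 3 node voltages V₁..V_3 plus 2 source currents (V1, V2)
R1: Y=0.005291+0.000j on G[1,3]
I1: z[1]−=1.56, z[0]+=1.56
L1: Y=0.000-0.03137j on G[2,3]
C1: Y=0.000+0.01787j on G[2,0]
C2: Y=0.000+0.002705j on G[3,0]
C3: Y=0.000+1.517j on G[0,1]
L2: Y=0.000-0.001580j on G[1,3]
R2: Y=0.0002222+0.000j on G[2,0]
R3: Y=0.0002710+0.000j on G[0,2]
R4: Y=0.001401+0.000j on G[1,2]
V1: row V0−V2=2.68, i_V1 at 0,2
V2: row V1−V3=4.57, i_V2 at 1,3
solve → V1=-0.03253+1.051j, V2=-2.680+0.000j, V3=-4.603+1.051j
aux → i_V1=-0.03800-0.1097j, i_V2=0.005944+0.05508j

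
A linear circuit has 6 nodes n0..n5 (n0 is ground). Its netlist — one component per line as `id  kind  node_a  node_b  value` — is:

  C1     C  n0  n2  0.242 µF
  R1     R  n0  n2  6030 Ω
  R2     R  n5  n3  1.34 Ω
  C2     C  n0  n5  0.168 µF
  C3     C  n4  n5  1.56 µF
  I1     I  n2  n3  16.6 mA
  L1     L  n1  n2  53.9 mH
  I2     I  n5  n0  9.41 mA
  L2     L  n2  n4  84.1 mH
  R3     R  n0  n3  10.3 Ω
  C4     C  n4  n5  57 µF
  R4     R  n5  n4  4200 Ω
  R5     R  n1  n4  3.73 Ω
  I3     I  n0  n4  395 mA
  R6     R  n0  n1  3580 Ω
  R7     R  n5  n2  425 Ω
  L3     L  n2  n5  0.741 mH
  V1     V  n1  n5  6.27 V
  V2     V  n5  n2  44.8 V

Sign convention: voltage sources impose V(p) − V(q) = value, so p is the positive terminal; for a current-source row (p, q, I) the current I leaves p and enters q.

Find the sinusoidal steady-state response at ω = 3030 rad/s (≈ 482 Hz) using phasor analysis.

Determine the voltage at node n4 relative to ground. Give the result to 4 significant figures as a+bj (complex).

10.27-2.750j V

MNA unknowns: 5 node voltages V₁..V_5 plus 2 source currents (V1, V2)
C1: Y=0.000+0.0007333j on G[0,2]
R1: Y=0.0001658+0.000j on G[0,2]
R2: Y=0.7463+0.000j on G[5,3]
C2: Y=0.000+0.0005090j on G[0,5]
C3: Y=0.000+0.004727j on G[4,5]
I1: z[2]−=0.0166, z[3]+=0.0166
L1: Y=0.000-0.006123j on G[1,2]
I2: z[5]−=0.00941, z[0]+=0.00941
L2: Y=0.000-0.003924j on G[2,4]
R3: Y=0.09709+0.000j on G[0,3]
C4: Y=0.000+0.1727j on G[4,5]
R4: Y=0.0002381+0.000j on G[5,4]
R5: Y=0.2681+0.000j on G[1,4]
I3: z[0]−=0.395, z[4]+=0.395
R6: Y=0.0002793+0.000j on G[0,1]
R7: Y=0.002353+0.000j on G[5,2]
L3: Y=0.000-0.4454j on G[2,5]
V1: row V1−V5=6.27, i_V1 at 1,5
V2: row V5−V2=44.8, i_V2 at 5,2
solve → V1=10.78+0.3155j, V2=-40.29+0.3155j, V3=4.013+0.2792j, V4=10.27-2.750j, V5=4.513+0.3155j
aux → i_V1=-0.1413-0.5093j, i_V2=-0.08369+20.44j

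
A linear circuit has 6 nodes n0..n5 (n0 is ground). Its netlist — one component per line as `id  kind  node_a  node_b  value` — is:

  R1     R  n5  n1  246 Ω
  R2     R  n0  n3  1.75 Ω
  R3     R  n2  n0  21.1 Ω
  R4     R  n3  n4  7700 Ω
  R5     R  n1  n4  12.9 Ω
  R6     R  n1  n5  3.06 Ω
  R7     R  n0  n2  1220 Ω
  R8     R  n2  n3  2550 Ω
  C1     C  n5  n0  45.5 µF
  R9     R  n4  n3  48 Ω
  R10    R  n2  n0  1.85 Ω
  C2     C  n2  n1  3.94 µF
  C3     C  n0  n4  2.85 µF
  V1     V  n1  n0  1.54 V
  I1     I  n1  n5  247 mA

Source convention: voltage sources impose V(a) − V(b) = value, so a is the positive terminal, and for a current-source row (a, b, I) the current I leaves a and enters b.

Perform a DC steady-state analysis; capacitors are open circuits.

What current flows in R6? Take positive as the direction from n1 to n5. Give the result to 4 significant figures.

Element admittances at DC:
  Y(R1) = 0.004065 S between n5,n1
  Y(R2) = 0.5714 S between n0,n3
  Y(R3) = 0.04739 S between n2,n0
  Y(R4) = 0.0001299 S between n3,n4
  Y(R5) = 0.07752 S between n1,n4
  Y(R6) = 0.3268 S between n1,n5
  Y(R7) = 0.0008197 S between n0,n2
  Y(R8) = 0.0003922 S between n2,n3
  Y(C1) = 0.000 S between n5,n0
  Y(R9) = 0.02083 S between n4,n3
  Y(R10) = 0.5405 S between n2,n0
  Y(C2) = 0.000 S between n2,n1
  Y(C3) = 0.000 S between n0,n4
  V1: constraint V(n1)−V(n0) = 1.54
  I1: injects 0.247 A into n5 (from n1)
Assemble and solve the 6×6 MNA system:
  V(n1)=1.540  V(n2)=2.875e-05  V(n3)=0.04319  V(n4)=1.221  V(n5)=2.287
  i(V1)=-0.02470

-0.2440 A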